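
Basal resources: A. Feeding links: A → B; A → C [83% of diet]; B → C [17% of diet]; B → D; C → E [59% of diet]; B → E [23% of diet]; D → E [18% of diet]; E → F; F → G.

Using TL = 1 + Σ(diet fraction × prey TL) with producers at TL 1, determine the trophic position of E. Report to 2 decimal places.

3.28

B: 1 + 1 = 2
C: 1 + (0.83×1 + 0.17×2) = 2.17
D: 1 + 2 = 3
E: 1 + (0.59×2.17 + 0.23×2 + 0.18×3) = 3.2803
F: 1 + 3.2803 = 4.2803
G: 1 + 4.2803 = 5.2803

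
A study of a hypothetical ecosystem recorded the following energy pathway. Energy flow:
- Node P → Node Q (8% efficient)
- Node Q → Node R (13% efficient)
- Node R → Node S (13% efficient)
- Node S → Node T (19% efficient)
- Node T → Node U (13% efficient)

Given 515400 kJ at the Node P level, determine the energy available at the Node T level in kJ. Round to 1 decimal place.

Node Q: 515400 × 0.08 = 41232 kJ
Node R: 41232 × 0.13 = 5360.16 kJ
Node S: 5360.16 × 0.13 = 696.8208 kJ
Node T: 696.8208 × 0.19 = 132.395952 kJ

132.4 kJ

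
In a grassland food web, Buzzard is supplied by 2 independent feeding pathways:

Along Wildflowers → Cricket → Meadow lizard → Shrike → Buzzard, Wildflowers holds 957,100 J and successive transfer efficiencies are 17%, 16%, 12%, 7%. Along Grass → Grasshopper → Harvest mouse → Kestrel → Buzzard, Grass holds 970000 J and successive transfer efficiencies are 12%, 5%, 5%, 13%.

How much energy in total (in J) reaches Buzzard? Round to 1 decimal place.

256.5 J

Via Wildflowers: 957100 × 0.17 × 0.16 × 0.12 × 0.07 = 218.678208 J
Via Grass: 970000 × 0.12 × 0.05 × 0.05 × 0.13 = 37.83 J
Total at Buzzard: 218.678208 + 37.83 = 256.508208 J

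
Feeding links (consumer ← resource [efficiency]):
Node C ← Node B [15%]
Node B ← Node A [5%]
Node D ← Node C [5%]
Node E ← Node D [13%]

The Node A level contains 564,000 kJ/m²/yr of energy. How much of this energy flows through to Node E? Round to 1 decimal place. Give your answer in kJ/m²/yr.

Node B: 564000 × 0.05 = 28200 kJ/m²/yr
Node C: 28200 × 0.15 = 4230 kJ/m²/yr
Node D: 4230 × 0.05 = 211.5 kJ/m²/yr
Node E: 211.5 × 0.13 = 27.495 kJ/m²/yr

27.5 kJ/m²/yr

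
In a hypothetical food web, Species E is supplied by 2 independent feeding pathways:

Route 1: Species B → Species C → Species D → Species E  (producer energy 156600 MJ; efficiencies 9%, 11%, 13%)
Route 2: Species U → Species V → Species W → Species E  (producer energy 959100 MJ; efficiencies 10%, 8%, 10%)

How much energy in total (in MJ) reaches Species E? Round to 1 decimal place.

968.8 MJ

Route 1: 156600 × 0.09 × 0.11 × 0.13 = 201.5442 MJ
Route 2: 959100 × 0.1 × 0.08 × 0.1 = 767.28 MJ
Total at Species E: 201.5442 + 767.28 = 968.8242 MJ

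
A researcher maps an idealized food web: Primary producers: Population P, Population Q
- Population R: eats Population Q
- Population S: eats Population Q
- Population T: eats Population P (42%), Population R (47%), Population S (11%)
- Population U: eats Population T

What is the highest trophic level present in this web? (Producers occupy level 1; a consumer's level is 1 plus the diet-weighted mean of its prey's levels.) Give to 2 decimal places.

Population R: 1 + 1 = 2
Population S: 1 + 1 = 2
Population T: 1 + (0.42×1 + 0.47×2 + 0.11×2) = 2.58
Population U: 1 + 2.58 = 3.58

3.58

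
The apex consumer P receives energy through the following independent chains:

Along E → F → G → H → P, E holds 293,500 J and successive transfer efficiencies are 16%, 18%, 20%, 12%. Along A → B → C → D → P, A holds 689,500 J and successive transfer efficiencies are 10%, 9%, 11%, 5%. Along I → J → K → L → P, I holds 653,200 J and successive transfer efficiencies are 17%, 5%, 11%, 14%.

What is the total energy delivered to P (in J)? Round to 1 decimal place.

322.5 J

Via E: 293500 × 0.16 × 0.18 × 0.2 × 0.12 = 202.8672 J
Via A: 689500 × 0.1 × 0.09 × 0.11 × 0.05 = 34.13025 J
Via I: 653200 × 0.17 × 0.05 × 0.11 × 0.14 = 85.50388 J
Total at P: 202.8672 + 34.13025 + 85.50388 = 322.50133 J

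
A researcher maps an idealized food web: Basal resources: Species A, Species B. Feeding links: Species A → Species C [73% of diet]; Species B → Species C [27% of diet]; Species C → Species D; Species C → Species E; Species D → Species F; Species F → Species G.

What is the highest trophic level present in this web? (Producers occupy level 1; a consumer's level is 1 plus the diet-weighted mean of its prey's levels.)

5

Species C: 1 + (0.73×1 + 0.27×1) = 2
Species D: 1 + 2 = 3
Species E: 1 + 2 = 3
Species F: 1 + 3 = 4
Species G: 1 + 4 = 5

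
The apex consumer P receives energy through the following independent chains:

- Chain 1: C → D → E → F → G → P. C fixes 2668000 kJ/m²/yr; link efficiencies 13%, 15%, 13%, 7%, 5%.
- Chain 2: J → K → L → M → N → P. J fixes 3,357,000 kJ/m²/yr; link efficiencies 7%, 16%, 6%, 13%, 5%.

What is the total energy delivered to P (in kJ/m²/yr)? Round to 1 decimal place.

Chain 1: 2668000 × 0.13 × 0.15 × 0.13 × 0.07 × 0.05 = 23.67183 kJ/m²/yr
Chain 2: 3357000 × 0.07 × 0.16 × 0.06 × 0.13 × 0.05 = 14.663376 kJ/m²/yr
Total at P: 23.67183 + 14.663376 = 38.335206 kJ/m²/yr

38.3 kJ/m²/yr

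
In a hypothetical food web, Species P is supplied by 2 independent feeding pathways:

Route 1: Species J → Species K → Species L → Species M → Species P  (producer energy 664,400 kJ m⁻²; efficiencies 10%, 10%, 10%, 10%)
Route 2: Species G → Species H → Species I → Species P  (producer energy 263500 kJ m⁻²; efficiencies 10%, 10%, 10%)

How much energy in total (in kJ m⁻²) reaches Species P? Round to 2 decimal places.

329.94 kJ m⁻²

Route 1: 664400 × 0.1 × 0.1 × 0.1 × 0.1 = 66.44 kJ m⁻²
Route 2: 263500 × 0.1 × 0.1 × 0.1 = 263.5 kJ m⁻²
Total at Species P: 66.44 + 263.5 = 329.94 kJ m⁻²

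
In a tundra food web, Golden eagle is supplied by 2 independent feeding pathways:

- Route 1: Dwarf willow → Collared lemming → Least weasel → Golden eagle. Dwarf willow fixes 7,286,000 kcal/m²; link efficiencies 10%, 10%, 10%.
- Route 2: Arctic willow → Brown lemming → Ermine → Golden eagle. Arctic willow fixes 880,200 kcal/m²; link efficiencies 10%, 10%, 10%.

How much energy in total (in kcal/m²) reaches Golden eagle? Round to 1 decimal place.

8166.2 kcal/m²

Route 1: 7286000 × 0.1 × 0.1 × 0.1 = 7286 kcal/m²
Route 2: 880200 × 0.1 × 0.1 × 0.1 = 880.2 kcal/m²
Total at Golden eagle: 7286 + 880.2 = 8166.2 kcal/m²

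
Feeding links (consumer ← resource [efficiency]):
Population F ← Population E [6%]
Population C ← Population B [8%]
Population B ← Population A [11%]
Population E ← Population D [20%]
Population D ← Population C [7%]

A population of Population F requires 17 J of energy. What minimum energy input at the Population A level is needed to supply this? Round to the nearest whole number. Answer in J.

2299784 J

Cumulative transfer efficiency: 0.11 × 0.08 × 0.07 × 0.2 × 0.06 = 0.000007392
Population A energy = 17 / 0.000007392 = 2299784 J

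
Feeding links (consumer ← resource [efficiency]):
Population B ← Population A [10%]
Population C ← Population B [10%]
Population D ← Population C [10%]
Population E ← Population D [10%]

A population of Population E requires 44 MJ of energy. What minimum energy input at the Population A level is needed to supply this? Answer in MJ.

Cumulative transfer efficiency: 0.1 × 0.1 × 0.1 × 0.1 = 0.0001
Population A energy = 44 / 0.0001 = 440000 MJ

440000 MJ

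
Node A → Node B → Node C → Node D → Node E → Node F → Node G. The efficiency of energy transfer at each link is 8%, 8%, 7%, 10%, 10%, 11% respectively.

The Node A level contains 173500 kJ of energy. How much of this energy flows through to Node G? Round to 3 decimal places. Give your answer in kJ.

0.086 kJ

Node B: 173500 × 0.08 = 13880 kJ
Node C: 13880 × 0.08 = 1110.4 kJ
Node D: 1110.4 × 0.07 = 77.728 kJ
Node E: 77.728 × 0.1 = 7.7728 kJ
Node F: 7.7728 × 0.1 = 0.77728 kJ
Node G: 0.77728 × 0.11 = 0.0855008 kJ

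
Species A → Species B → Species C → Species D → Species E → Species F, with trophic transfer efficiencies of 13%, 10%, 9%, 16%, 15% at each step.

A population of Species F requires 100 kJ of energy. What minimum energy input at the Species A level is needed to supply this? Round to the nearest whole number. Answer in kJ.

3561254 kJ

Cumulative transfer efficiency: 0.13 × 0.1 × 0.09 × 0.16 × 0.15 = 0.00002808
Species A energy = 100 / 0.00002808 = 3561254 kJ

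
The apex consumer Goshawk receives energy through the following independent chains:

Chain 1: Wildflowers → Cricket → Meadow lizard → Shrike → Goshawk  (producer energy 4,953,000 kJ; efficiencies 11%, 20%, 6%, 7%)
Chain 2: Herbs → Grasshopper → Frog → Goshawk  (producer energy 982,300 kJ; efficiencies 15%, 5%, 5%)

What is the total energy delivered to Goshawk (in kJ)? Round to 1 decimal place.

826.0 kJ

Chain 1: 4953000 × 0.11 × 0.2 × 0.06 × 0.07 = 457.6572 kJ
Chain 2: 982300 × 0.15 × 0.05 × 0.05 = 368.3625 kJ
Total at Goshawk: 457.6572 + 368.3625 = 826.0197 kJ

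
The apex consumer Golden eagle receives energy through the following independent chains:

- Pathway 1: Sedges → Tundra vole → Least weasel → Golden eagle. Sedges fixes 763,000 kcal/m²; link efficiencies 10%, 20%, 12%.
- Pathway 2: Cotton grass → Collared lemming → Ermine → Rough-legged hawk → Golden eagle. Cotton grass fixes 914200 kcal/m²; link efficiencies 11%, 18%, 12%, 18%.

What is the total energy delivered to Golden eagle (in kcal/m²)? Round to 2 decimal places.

Pathway 1: 763000 × 0.1 × 0.2 × 0.12 = 1831.2 kcal/m²
Pathway 2: 914200 × 0.11 × 0.18 × 0.12 × 0.18 = 390.985056 kcal/m²
Total at Golden eagle: 1831.2 + 390.985056 = 2222.185056 kcal/m²

2222.19 kcal/m²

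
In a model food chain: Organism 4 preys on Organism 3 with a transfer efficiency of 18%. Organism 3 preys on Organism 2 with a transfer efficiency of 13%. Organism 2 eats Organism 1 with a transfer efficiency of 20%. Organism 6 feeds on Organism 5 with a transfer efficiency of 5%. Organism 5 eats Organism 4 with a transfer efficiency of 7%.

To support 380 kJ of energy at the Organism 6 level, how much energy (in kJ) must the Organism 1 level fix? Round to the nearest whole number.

23199023 kJ

Cumulative transfer efficiency: 0.2 × 0.13 × 0.18 × 0.07 × 0.05 = 0.00001638
Organism 1 energy = 380 / 0.00001638 = 23199023 kJ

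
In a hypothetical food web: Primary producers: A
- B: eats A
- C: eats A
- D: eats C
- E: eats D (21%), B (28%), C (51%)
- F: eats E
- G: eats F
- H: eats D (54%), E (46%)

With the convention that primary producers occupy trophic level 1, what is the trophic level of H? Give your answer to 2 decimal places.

4.10

B: 1 + 1 = 2
C: 1 + 1 = 2
D: 1 + 2 = 3
E: 1 + (0.21×3 + 0.28×2 + 0.51×2) = 3.21
F: 1 + 3.21 = 4.21
G: 1 + 4.21 = 5.21
H: 1 + (0.54×3 + 0.46×3.21) = 4.0966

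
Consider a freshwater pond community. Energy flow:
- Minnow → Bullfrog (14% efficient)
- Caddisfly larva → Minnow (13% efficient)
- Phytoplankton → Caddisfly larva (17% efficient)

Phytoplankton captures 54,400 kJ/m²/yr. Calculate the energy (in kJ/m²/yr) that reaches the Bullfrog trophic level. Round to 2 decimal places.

168.31 kJ/m²/yr

Caddisfly larva: 54400 × 0.17 = 9248 kJ/m²/yr
Minnow: 9248 × 0.13 = 1202.24 kJ/m²/yr
Bullfrog: 1202.24 × 0.14 = 168.3136 kJ/m²/yr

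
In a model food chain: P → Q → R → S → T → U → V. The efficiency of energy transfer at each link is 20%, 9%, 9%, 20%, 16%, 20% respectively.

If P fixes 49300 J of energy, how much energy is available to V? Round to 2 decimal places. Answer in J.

0.51 J

Q: 49300 × 0.2 = 9860 J
R: 9860 × 0.09 = 887.4 J
S: 887.4 × 0.09 = 79.866 J
T: 79.866 × 0.2 = 15.9732 J
U: 15.9732 × 0.16 = 2.555712 J
V: 2.555712 × 0.2 = 0.5111424 J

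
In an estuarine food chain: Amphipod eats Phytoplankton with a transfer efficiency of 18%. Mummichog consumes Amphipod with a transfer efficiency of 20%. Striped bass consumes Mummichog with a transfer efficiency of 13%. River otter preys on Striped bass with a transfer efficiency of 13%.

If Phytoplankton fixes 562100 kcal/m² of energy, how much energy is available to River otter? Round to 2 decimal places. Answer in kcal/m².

341.98 kcal/m²

Amphipod: 562100 × 0.18 = 101178 kcal/m²
Mummichog: 101178 × 0.2 = 20235.6 kcal/m²
Striped bass: 20235.6 × 0.13 = 2630.628 kcal/m²
River otter: 2630.628 × 0.13 = 341.98164 kcal/m²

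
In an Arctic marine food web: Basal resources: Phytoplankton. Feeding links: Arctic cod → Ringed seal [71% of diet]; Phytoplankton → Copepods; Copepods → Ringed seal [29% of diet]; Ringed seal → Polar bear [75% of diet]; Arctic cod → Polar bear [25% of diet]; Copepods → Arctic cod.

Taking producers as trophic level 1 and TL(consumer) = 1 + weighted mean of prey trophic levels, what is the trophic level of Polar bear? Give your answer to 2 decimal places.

4.53

Copepods: 1 + 1 = 2
Arctic cod: 1 + 2 = 3
Ringed seal: 1 + (0.71×3 + 0.29×2) = 3.71
Polar bear: 1 + (0.25×3 + 0.75×3.71) = 4.5325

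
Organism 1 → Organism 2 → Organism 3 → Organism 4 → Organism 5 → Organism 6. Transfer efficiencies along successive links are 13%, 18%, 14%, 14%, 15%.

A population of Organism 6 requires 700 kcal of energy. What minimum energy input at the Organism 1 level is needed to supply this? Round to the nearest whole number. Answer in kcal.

Cumulative transfer efficiency: 0.13 × 0.18 × 0.14 × 0.14 × 0.15 = 0.000068796
Organism 1 energy = 700 / 0.000068796 = 10175010 kcal

10175010 kcal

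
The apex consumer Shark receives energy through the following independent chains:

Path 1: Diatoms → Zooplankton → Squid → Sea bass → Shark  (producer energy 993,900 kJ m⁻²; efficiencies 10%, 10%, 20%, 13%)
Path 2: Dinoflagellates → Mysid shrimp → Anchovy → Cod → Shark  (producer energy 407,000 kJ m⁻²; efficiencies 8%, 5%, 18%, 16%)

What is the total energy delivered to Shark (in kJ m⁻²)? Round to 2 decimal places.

Path 1: 993900 × 0.1 × 0.1 × 0.2 × 0.13 = 258.414 kJ m⁻²
Path 2: 407000 × 0.08 × 0.05 × 0.18 × 0.16 = 46.8864 kJ m⁻²
Total at Shark: 258.414 + 46.8864 = 305.3004 kJ m⁻²

305.30 kJ m⁻²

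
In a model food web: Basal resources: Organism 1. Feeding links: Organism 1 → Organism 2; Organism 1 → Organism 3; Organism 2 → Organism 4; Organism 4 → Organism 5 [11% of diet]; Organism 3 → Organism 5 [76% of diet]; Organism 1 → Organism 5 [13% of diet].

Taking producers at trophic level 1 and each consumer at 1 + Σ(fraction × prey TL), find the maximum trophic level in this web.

3

Organism 2: 1 + 1 = 2
Organism 3: 1 + 1 = 2
Organism 4: 1 + 2 = 3
Organism 5: 1 + (0.11×3 + 0.76×2 + 0.13×1) = 2.98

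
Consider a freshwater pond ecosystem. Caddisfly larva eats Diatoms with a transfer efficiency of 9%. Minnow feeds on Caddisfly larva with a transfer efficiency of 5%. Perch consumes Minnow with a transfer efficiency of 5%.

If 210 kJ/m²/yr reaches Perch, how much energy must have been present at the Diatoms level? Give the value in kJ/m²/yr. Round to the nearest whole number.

933333 kJ/m²/yr

Cumulative transfer efficiency: 0.09 × 0.05 × 0.05 = 0.000225
Diatoms energy = 210 / 0.000225 = 933333 kJ/m²/yr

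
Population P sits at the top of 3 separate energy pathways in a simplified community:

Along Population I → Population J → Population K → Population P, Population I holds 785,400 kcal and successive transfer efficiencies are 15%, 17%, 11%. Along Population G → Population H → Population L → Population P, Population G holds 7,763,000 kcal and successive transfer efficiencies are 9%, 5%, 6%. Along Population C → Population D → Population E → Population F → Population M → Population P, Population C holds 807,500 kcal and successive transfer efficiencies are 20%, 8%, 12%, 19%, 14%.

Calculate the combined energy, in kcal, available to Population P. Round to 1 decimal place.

Via Population I: 785400 × 0.15 × 0.17 × 0.11 = 2203.047 kcal
Via Population G: 7763000 × 0.09 × 0.05 × 0.06 = 2096.01 kcal
Via Population C: 807500 × 0.2 × 0.08 × 0.12 × 0.19 × 0.14 = 41.24064 kcal
Total at Population P: 2203.047 + 2096.01 + 41.24064 = 4340.29764 kcal

4340.3 kcal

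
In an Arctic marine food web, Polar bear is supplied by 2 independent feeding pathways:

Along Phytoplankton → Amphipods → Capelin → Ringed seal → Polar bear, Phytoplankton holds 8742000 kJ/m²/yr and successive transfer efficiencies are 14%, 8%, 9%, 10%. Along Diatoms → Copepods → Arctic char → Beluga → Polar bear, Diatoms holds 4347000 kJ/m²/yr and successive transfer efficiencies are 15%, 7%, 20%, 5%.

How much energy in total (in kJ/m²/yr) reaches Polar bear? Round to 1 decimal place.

Via Phytoplankton: 8742000 × 0.14 × 0.08 × 0.09 × 0.1 = 881.1936 kJ/m²/yr
Via Diatoms: 4347000 × 0.15 × 0.07 × 0.2 × 0.05 = 456.435 kJ/m²/yr
Total at Polar bear: 881.1936 + 456.435 = 1337.6286 kJ/m²/yr

1337.6 kJ/m²/yr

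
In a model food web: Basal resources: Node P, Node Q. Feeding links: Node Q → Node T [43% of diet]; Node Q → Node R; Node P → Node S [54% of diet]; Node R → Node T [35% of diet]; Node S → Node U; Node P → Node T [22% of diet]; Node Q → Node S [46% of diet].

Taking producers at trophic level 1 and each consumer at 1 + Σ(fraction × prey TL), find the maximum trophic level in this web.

3

Node R: 1 + 1 = 2
Node S: 1 + (0.54×1 + 0.46×1) = 2
Node T: 1 + (0.22×1 + 0.43×1 + 0.35×2) = 2.35
Node U: 1 + 2 = 3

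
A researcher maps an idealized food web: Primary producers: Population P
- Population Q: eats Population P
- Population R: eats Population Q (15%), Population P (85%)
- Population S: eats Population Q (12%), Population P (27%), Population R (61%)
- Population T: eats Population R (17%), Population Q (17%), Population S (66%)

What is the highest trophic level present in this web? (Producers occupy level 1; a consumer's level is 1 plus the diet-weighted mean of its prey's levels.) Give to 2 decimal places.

3.57

Population Q: 1 + 1 = 2
Population R: 1 + (0.15×2 + 0.85×1) = 2.15
Population S: 1 + (0.12×2 + 0.27×1 + 0.61×2.15) = 2.8215
Population T: 1 + (0.17×2.15 + 0.17×2 + 0.66×2.8215) = 3.56769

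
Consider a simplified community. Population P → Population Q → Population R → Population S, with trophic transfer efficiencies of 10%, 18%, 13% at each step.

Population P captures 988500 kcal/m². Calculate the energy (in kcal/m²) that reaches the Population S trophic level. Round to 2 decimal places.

Population Q: 988500 × 0.1 = 98850 kcal/m²
Population R: 98850 × 0.18 = 17793 kcal/m²
Population S: 17793 × 0.13 = 2313.09 kcal/m²

2313.09 kcal/m²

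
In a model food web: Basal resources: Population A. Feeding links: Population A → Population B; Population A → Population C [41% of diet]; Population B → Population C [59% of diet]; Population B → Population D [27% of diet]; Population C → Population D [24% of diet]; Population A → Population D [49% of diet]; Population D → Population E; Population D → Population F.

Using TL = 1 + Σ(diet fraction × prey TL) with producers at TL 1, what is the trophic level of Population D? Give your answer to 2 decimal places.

2.65

Population B: 1 + 1 = 2
Population C: 1 + (0.41×1 + 0.59×2) = 2.59
Population D: 1 + (0.27×2 + 0.24×2.59 + 0.49×1) = 2.6516
Population E: 1 + 2.6516 = 3.6516
Population F: 1 + 2.6516 = 3.6516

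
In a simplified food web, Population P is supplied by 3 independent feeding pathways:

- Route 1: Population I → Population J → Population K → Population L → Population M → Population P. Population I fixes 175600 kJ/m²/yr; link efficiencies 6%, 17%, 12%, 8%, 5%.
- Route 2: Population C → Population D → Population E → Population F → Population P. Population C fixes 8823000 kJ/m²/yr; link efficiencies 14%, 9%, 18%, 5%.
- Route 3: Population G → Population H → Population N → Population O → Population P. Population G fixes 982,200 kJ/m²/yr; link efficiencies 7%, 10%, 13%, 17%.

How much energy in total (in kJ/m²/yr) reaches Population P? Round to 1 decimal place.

1153.3 kJ/m²/yr

Route 1: 175600 × 0.06 × 0.17 × 0.12 × 0.08 × 0.05 = 0.8597376 kJ/m²/yr
Route 2: 8823000 × 0.14 × 0.09 × 0.18 × 0.05 = 1000.5282 kJ/m²/yr
Route 3: 982200 × 0.07 × 0.1 × 0.13 × 0.17 = 151.94634 kJ/m²/yr
Total at Population P: 0.8597376 + 1000.5282 + 151.94634 = 1153.3342776 kJ/m²/yr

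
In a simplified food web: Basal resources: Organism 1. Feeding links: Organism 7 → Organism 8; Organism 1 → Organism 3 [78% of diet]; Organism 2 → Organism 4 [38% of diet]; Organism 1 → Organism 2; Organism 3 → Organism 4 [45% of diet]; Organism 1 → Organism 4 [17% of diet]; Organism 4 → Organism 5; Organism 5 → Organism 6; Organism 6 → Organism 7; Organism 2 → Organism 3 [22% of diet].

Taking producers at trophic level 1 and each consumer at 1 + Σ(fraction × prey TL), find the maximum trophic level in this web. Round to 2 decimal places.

Organism 2: 1 + 1 = 2
Organism 3: 1 + (0.22×2 + 0.78×1) = 2.22
Organism 4: 1 + (0.17×1 + 0.45×2.22 + 0.38×2) = 2.929
Organism 5: 1 + 2.929 = 3.929
Organism 6: 1 + 3.929 = 4.929
Organism 7: 1 + 4.929 = 5.929
Organism 8: 1 + 5.929 = 6.929

6.93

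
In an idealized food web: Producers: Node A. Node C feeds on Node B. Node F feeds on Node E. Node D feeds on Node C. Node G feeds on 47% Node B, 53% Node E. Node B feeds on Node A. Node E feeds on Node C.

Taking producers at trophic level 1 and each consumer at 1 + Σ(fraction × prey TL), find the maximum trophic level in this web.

5

Node B: 1 + 1 = 2
Node C: 1 + 2 = 3
Node D: 1 + 3 = 4
Node E: 1 + 3 = 4
Node F: 1 + 4 = 5
Node G: 1 + (0.47×2 + 0.53×4) = 4.06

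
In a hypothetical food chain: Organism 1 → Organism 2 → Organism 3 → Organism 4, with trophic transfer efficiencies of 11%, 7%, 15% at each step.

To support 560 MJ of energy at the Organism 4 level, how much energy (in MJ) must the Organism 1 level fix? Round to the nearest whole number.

Cumulative transfer efficiency: 0.11 × 0.07 × 0.15 = 0.001155
Organism 1 energy = 560 / 0.001155 = 484848 MJ

484848 MJ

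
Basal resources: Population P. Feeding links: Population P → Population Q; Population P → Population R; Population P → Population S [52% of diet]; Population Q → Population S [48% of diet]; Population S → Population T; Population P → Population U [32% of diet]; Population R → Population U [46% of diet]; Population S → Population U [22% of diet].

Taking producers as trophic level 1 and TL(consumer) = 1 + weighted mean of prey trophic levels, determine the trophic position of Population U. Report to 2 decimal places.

2.79

Population Q: 1 + 1 = 2
Population R: 1 + 1 = 2
Population S: 1 + (0.52×1 + 0.48×2) = 2.48
Population T: 1 + 2.48 = 3.48
Population U: 1 + (0.32×1 + 0.46×2 + 0.22×2.48) = 2.7856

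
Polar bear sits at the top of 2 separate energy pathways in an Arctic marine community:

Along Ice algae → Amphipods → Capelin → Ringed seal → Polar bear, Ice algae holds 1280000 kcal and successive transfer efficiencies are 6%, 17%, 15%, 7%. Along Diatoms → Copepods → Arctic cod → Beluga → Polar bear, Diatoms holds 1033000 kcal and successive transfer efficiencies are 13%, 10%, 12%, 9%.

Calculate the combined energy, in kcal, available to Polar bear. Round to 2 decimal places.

282.12 kcal

Via Ice algae: 1280000 × 0.06 × 0.17 × 0.15 × 0.07 = 137.088 kcal
Via Diatoms: 1033000 × 0.13 × 0.1 × 0.12 × 0.09 = 145.0332 kcal
Total at Polar bear: 137.088 + 145.0332 = 282.1212 kcal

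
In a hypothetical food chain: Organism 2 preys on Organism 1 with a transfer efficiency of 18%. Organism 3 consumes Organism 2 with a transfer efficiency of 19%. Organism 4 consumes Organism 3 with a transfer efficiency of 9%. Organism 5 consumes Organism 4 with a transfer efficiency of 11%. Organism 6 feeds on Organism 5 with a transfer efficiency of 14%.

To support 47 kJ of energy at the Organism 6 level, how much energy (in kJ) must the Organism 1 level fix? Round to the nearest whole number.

Cumulative transfer efficiency: 0.18 × 0.19 × 0.09 × 0.11 × 0.14 = 0.0000474012
Organism 1 energy = 47 / 0.0000474012 = 991536 kJ

991536 kJ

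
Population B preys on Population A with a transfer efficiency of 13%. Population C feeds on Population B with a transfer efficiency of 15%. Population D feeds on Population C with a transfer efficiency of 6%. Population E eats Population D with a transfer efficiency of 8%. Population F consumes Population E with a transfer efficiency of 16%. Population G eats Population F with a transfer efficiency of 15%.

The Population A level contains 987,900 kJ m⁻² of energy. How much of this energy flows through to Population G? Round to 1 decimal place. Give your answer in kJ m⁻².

2.2 kJ m⁻²

Population B: 987900 × 0.13 = 128427 kJ m⁻²
Population C: 128427 × 0.15 = 19264.05 kJ m⁻²
Population D: 19264.05 × 0.06 = 1155.843 kJ m⁻²
Population E: 1155.843 × 0.08 = 92.46744 kJ m⁻²
Population F: 92.46744 × 0.16 = 14.7947904 kJ m⁻²
Population G: 14.7947904 × 0.15 = 2.21921856 kJ m⁻²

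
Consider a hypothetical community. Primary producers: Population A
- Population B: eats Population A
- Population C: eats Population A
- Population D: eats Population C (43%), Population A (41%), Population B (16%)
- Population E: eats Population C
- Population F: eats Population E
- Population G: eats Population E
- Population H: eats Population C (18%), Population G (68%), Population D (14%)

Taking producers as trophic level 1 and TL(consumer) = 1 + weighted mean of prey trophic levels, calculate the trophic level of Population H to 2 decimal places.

Population B: 1 + 1 = 2
Population C: 1 + 1 = 2
Population D: 1 + (0.43×2 + 0.41×1 + 0.16×2) = 2.59
Population E: 1 + 2 = 3
Population F: 1 + 3 = 4
Population G: 1 + 3 = 4
Population H: 1 + (0.18×2 + 0.68×4 + 0.14×2.59) = 4.4426

4.44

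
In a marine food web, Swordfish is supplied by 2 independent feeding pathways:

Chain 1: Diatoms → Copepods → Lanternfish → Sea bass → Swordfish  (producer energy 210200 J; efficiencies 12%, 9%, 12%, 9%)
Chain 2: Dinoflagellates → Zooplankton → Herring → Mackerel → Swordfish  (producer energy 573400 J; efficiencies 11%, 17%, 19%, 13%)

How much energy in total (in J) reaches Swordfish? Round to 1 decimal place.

289.4 J

Chain 1: 210200 × 0.12 × 0.09 × 0.12 × 0.09 = 24.517728 J
Chain 2: 573400 × 0.11 × 0.17 × 0.19 × 0.13 = 264.847726 J
Total at Swordfish: 24.517728 + 264.847726 = 289.365454 J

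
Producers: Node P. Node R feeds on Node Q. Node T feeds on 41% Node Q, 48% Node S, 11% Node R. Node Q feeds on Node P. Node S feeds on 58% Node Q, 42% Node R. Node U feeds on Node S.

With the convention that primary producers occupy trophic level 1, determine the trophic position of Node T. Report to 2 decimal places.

Node Q: 1 + 1 = 2
Node R: 1 + 2 = 3
Node S: 1 + (0.58×2 + 0.42×3) = 3.42
Node T: 1 + (0.41×2 + 0.48×3.42 + 0.11×3) = 3.7916
Node U: 1 + 3.42 = 4.42

3.79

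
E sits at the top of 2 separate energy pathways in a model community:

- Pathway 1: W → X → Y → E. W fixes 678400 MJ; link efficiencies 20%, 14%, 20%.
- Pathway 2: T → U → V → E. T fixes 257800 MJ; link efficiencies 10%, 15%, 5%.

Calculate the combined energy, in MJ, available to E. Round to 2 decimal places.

3992.39 MJ

Pathway 1: 678400 × 0.2 × 0.14 × 0.2 = 3799.04 MJ
Pathway 2: 257800 × 0.1 × 0.15 × 0.05 = 193.35 MJ
Total at E: 3799.04 + 193.35 = 3992.39 MJ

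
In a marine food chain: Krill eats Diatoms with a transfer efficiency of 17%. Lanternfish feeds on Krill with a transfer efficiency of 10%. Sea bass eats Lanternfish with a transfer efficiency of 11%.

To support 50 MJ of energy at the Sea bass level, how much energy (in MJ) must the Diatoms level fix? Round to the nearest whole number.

26738 MJ

Cumulative transfer efficiency: 0.17 × 0.1 × 0.11 = 0.00187
Diatoms energy = 50 / 0.00187 = 26738 MJ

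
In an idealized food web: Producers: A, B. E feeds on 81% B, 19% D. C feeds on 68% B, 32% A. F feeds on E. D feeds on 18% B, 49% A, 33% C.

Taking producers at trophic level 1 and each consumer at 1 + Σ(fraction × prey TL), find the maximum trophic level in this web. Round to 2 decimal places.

C: 1 + (0.68×1 + 0.32×1) = 2
D: 1 + (0.18×1 + 0.49×1 + 0.33×2) = 2.33
E: 1 + (0.81×1 + 0.19×2.33) = 2.2527
F: 1 + 2.2527 = 3.2527

3.25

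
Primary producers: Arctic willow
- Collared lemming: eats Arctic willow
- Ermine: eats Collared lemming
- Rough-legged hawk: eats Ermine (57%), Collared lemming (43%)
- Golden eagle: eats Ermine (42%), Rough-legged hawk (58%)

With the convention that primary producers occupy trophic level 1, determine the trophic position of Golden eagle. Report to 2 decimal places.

4.33

Collared lemming: 1 + 1 = 2
Ermine: 1 + 2 = 3
Rough-legged hawk: 1 + (0.57×3 + 0.43×2) = 3.57
Golden eagle: 1 + (0.42×3 + 0.58×3.57) = 4.3306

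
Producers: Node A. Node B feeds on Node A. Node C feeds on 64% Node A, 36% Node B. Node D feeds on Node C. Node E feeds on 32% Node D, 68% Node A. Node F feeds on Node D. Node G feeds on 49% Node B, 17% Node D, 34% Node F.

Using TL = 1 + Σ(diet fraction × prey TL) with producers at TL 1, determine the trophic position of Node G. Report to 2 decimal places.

Node B: 1 + 1 = 2
Node C: 1 + (0.64×1 + 0.36×2) = 2.36
Node D: 1 + 2.36 = 3.36
Node E: 1 + (0.32×3.36 + 0.68×1) = 2.7552
Node F: 1 + 3.36 = 4.36
Node G: 1 + (0.49×2 + 0.17×3.36 + 0.34×4.36) = 4.0336

4.03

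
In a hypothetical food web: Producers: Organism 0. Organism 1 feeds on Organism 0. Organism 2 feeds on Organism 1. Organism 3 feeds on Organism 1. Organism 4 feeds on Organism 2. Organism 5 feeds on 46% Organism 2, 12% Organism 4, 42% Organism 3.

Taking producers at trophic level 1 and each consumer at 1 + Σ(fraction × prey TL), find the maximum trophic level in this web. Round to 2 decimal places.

4.12

Organism 1: 1 + 1 = 2
Organism 2: 1 + 2 = 3
Organism 3: 1 + 2 = 3
Organism 4: 1 + 3 = 4
Organism 5: 1 + (0.46×3 + 0.12×4 + 0.42×3) = 4.12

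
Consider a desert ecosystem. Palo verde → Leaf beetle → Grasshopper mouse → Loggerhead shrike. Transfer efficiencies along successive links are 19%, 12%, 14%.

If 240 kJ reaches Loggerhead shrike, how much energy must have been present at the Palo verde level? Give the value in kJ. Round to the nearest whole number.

Cumulative transfer efficiency: 0.19 × 0.12 × 0.14 = 0.003192
Palo verde energy = 240 / 0.003192 = 75188 kJ

75188 kJ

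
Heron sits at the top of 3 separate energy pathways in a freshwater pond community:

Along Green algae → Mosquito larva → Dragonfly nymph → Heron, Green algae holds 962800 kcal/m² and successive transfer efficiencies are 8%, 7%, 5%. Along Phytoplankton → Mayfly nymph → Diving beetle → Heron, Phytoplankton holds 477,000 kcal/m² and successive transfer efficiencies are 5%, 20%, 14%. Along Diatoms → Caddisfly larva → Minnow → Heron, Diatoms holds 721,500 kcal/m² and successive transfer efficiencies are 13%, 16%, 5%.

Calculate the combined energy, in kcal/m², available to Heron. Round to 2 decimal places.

1687.74 kcal/m²

Via Green algae: 962800 × 0.08 × 0.07 × 0.05 = 269.584 kcal/m²
Via Phytoplankton: 477000 × 0.05 × 0.2 × 0.14 = 667.8 kcal/m²
Via Diatoms: 721500 × 0.13 × 0.16 × 0.05 = 750.36 kcal/m²
Total at Heron: 269.584 + 667.8 + 750.36 = 1687.744 kcal/m²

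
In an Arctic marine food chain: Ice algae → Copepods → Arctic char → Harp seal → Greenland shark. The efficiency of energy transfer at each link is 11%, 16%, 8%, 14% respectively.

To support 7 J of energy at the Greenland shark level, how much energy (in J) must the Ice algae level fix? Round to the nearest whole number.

Cumulative transfer efficiency: 0.11 × 0.16 × 0.08 × 0.14 = 0.00019712
Ice algae energy = 7 / 0.00019712 = 35511 J

35511 J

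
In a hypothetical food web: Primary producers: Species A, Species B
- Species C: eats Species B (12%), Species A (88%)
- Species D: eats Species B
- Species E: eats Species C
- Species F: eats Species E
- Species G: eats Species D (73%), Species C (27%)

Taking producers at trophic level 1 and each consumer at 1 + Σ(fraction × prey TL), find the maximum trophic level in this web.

4

Species C: 1 + (0.12×1 + 0.88×1) = 2
Species D: 1 + 1 = 2
Species E: 1 + 2 = 3
Species F: 1 + 3 = 4
Species G: 1 + (0.73×2 + 0.27×2) = 3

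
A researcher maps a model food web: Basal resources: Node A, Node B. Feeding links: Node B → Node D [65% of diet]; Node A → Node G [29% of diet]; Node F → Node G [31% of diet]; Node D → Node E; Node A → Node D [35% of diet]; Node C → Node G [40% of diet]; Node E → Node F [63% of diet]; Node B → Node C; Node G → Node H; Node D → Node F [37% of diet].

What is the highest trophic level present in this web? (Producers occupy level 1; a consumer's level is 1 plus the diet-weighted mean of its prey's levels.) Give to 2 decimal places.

Node C: 1 + 1 = 2
Node D: 1 + (0.65×1 + 0.35×1) = 2
Node E: 1 + 2 = 3
Node F: 1 + (0.63×3 + 0.37×2) = 3.63
Node G: 1 + (0.29×1 + 0.4×2 + 0.31×3.63) = 3.2153
Node H: 1 + 3.2153 = 4.2153

4.22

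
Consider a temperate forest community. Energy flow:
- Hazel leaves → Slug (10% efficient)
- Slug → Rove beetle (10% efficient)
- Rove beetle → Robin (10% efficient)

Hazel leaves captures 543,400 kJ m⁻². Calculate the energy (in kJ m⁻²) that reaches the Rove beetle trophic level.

Slug: 543400 × 0.1 = 54340 kJ m⁻²
Rove beetle: 54340 × 0.1 = 5434 kJ m⁻²

5434 kJ m⁻²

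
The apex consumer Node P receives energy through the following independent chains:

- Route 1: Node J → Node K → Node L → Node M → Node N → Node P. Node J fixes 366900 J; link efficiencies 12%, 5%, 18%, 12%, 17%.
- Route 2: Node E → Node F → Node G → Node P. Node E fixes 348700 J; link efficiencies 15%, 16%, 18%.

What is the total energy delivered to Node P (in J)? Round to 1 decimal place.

Route 1: 366900 × 0.12 × 0.05 × 0.18 × 0.12 × 0.17 = 8.0835408 J
Route 2: 348700 × 0.15 × 0.16 × 0.18 = 1506.384 J
Total at Node P: 8.0835408 + 1506.384 = 1514.4675408 J

1514.5 J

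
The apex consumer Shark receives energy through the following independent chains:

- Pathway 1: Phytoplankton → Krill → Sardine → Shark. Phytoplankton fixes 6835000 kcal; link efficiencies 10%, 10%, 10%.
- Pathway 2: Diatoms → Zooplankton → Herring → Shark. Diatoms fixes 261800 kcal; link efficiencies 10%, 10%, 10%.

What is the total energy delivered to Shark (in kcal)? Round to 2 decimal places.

Pathway 1: 6835000 × 0.1 × 0.1 × 0.1 = 6835 kcal
Pathway 2: 261800 × 0.1 × 0.1 × 0.1 = 261.8 kcal
Total at Shark: 6835 + 261.8 = 7096.8 kcal

7096.80 kcal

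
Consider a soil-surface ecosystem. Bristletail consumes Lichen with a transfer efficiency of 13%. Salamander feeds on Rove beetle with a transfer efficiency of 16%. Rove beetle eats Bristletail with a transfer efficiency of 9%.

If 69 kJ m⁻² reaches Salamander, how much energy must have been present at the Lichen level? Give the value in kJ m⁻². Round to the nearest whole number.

Cumulative transfer efficiency: 0.13 × 0.09 × 0.16 = 0.001872
Lichen energy = 69 / 0.001872 = 36859 kJ m⁻²

36859 kJ m⁻²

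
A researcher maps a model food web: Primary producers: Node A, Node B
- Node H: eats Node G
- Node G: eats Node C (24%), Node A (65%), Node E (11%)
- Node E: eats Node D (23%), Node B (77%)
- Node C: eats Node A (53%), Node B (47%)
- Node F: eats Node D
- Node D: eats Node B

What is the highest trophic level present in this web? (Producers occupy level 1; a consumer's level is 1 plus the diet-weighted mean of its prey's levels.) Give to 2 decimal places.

3.38

Node C: 1 + (0.53×1 + 0.47×1) = 2
Node D: 1 + 1 = 2
Node E: 1 + (0.23×2 + 0.77×1) = 2.23
Node F: 1 + 2 = 3
Node G: 1 + (0.24×2 + 0.65×1 + 0.11×2.23) = 2.3753
Node H: 1 + 2.3753 = 3.3753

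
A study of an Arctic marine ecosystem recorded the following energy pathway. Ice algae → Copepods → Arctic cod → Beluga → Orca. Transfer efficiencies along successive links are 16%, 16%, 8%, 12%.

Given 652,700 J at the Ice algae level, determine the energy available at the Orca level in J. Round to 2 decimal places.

160.41 J

Copepods: 652700 × 0.16 = 104432 J
Arctic cod: 104432 × 0.16 = 16709.12 J
Beluga: 16709.12 × 0.08 = 1336.7296 J
Orca: 1336.7296 × 0.12 = 160.407552 J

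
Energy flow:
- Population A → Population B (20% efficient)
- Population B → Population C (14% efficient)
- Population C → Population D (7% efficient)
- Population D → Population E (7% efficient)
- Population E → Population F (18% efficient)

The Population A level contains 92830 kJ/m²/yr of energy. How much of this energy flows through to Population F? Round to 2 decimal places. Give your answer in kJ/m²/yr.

Population B: 92830 × 0.2 = 18566 kJ/m²/yr
Population C: 18566 × 0.14 = 2599.24 kJ/m²/yr
Population D: 2599.24 × 0.07 = 181.9468 kJ/m²/yr
Population E: 181.9468 × 0.07 = 12.736276 kJ/m²/yr
Population F: 12.736276 × 0.18 = 2.29252968 kJ/m²/yr

2.29 kJ/m²/yr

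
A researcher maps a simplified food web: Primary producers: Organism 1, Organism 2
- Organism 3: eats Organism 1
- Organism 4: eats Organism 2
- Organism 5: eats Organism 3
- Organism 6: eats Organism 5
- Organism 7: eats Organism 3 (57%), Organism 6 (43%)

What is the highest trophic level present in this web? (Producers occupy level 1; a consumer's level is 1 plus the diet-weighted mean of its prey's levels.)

4

Organism 3: 1 + 1 = 2
Organism 4: 1 + 1 = 2
Organism 5: 1 + 2 = 3
Organism 6: 1 + 3 = 4
Organism 7: 1 + (0.57×2 + 0.43×4) = 3.86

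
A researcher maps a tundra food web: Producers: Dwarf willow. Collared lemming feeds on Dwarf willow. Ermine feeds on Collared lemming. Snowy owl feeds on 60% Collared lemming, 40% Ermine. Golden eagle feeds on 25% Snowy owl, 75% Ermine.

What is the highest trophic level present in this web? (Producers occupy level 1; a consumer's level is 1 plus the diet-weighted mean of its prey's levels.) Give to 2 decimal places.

Collared lemming: 1 + 1 = 2
Ermine: 1 + 2 = 3
Snowy owl: 1 + (0.6×2 + 0.4×3) = 3.4
Golden eagle: 1 + (0.25×3.4 + 0.75×3) = 4.1

4.10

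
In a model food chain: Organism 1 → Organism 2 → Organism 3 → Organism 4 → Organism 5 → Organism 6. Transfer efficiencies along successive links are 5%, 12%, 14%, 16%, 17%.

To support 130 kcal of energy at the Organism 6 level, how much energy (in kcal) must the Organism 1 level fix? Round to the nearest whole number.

5689776 kcal

Cumulative transfer efficiency: 0.05 × 0.12 × 0.14 × 0.16 × 0.17 = 0.000022848
Organism 1 energy = 130 / 0.000022848 = 5689776 kcal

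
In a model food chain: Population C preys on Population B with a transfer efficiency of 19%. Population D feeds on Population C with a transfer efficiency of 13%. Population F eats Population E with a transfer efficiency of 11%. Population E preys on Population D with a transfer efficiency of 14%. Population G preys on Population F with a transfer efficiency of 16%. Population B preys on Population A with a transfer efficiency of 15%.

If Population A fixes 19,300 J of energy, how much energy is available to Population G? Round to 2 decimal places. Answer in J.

0.18 J

Population B: 19300 × 0.15 = 2895 J
Population C: 2895 × 0.19 = 550.05 J
Population D: 550.05 × 0.13 = 71.5065 J
Population E: 71.5065 × 0.14 = 10.01091 J
Population F: 10.01091 × 0.11 = 1.1012001 J
Population G: 1.1012001 × 0.16 = 0.176192016 J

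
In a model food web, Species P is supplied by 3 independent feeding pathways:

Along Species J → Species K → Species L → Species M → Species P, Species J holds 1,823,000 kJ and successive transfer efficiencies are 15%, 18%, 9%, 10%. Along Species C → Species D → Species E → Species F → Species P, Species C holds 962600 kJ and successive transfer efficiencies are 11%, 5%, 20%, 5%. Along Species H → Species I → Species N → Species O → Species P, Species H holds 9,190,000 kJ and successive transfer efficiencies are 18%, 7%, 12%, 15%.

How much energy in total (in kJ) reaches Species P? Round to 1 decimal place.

Via Species J: 1823000 × 0.15 × 0.18 × 0.09 × 0.1 = 442.989 kJ
Via Species C: 962600 × 0.11 × 0.05 × 0.2 × 0.05 = 52.943 kJ
Via Species H: 9190000 × 0.18 × 0.07 × 0.12 × 0.15 = 2084.292 kJ
Total at Species P: 442.989 + 52.943 + 2084.292 = 2580.224 kJ

2580.2 kJ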